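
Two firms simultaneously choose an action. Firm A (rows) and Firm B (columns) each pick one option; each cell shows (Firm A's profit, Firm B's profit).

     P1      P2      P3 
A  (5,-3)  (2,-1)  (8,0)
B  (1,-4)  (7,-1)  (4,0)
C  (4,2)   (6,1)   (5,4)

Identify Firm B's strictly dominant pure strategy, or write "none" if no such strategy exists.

P3

P3 vs P1: A: 0>-3, B: 0>-4, C: 4>2.
P3 vs P2: A: 0>-1, B: 0>-1, C: 4>1.
P3 strictly beats every other strategy against every opponent action, so it is strictly dominant.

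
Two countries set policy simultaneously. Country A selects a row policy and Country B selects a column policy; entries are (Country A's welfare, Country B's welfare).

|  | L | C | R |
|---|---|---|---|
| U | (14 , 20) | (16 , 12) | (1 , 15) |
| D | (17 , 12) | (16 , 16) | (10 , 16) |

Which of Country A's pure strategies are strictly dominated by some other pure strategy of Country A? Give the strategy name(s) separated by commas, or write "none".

none

U is not dominated — it holds its own against D at C (16=16).
D is not dominated — it holds its own against U at L (17>14).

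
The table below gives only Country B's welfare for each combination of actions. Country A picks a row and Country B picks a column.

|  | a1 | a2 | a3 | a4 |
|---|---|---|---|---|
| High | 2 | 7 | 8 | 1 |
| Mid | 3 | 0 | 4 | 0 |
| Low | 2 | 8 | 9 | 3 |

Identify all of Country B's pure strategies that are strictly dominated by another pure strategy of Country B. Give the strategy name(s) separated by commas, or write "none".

a1, a2, a4

a1 is strictly dominated by a3 (High: 8>2, Mid: 4>3, Low: 9>2).
a3 strictly dominates a2 — High: 8>7, Mid: 4>0, Low: 9>8.
a3: no other strategy beats it everywhere (a1 at High (8>2); a2 at High (8>7); a4 at High (8>1)).
a3 strictly dominates a4 — High: 8>1, Mid: 4>0, Low: 9>3.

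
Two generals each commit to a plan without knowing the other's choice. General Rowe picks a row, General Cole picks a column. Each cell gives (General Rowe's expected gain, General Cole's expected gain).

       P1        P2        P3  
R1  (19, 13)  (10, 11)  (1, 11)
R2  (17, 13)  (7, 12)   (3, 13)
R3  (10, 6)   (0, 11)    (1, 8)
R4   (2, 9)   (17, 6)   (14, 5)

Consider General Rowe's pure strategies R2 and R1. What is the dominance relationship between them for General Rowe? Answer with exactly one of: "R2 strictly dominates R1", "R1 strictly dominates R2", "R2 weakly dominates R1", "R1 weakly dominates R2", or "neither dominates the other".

R2's payoffs vs R1's, by General Cole's action — P1: 17<19, P2: 7<10, P3: 3>1.
R2 does better at P3 but worse at P1, P2; neither strategy dominates the other.

neither dominates the other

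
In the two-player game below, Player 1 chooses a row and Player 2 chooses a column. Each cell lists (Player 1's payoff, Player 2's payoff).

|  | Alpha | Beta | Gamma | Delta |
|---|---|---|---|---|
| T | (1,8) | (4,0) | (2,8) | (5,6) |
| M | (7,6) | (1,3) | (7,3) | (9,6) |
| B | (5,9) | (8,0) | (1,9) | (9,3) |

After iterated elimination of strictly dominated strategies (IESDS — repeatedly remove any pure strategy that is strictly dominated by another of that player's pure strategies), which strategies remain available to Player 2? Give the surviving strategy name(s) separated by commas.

For Player 2, Alpha strictly dominates Beta on the remaining rows (T: 8>0, M: 6>3, B: 9>0); eliminate Beta.
For Player 1, M strictly dominates T on the remaining columns (Alpha: 7>1, Gamma: 7>2, Delta: 9>5); eliminate T.
Among the remaining strategies, none is strictly dominated by another pure strategy of the same player, so the elimination stops.
Surviving strategies — Player 1: {M, B}; Player 2: {Alpha, Gamma, Delta}.

Alpha, Gamma, Delta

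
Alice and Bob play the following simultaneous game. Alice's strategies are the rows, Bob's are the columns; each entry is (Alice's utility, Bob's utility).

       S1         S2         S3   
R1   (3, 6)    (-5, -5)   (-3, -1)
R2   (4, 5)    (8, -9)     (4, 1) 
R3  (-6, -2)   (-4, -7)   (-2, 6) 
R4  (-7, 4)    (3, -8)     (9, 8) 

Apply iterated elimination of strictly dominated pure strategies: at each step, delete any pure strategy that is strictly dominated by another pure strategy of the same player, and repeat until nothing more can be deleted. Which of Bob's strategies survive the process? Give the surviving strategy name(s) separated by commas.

S1, S3

For Alice, R2 strictly dominates R1 on the remaining columns (S1: 4>3, S2: 8>-5, S3: 4>-3); eliminate R1.
Alice's strategy R3 is strictly dominated by R2 (S1: 4>-6, S2: 8>-4, S3: 4>-2) and is removed.
Column S2 is eliminated: S1 beats it against every remaining row (R2: 5>-9, R4: 4>-8).
Among the remaining strategies, none is strictly dominated by another pure strategy of the same player, so the elimination stops.
Surviving strategies — Alice: {R2, R4}; Bob: {S1, S3}.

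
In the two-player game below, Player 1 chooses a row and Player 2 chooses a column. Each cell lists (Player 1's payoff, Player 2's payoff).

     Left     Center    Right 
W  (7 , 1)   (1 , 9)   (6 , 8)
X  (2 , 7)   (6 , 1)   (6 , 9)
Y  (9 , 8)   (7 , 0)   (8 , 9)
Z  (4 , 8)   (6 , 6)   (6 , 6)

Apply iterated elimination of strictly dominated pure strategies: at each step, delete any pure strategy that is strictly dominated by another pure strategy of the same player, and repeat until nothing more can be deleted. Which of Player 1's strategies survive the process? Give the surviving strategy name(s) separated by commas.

Row W is eliminated: Y beats it against every remaining column (Left: 9>7, Center: 7>1, Right: 8>6).
For Player 1, Y strictly dominates X on the remaining columns (Left: 9>2, Center: 7>6, Right: 8>6); eliminate X.
For Player 1, Y strictly dominates Z on the remaining columns (Left: 9>4, Center: 7>6, Right: 8>6); eliminate Z.
Column Left is eliminated: Right beats it against every remaining row (Y: 9>8).
Player 2's strategy Center is strictly dominated by Right (Y: 9>0) and is removed.
Among the remaining strategies, none is strictly dominated by another pure strategy of the same player, so the elimination stops.
Surviving strategies — Player 1: {Y}; Player 2: {Right}.

Y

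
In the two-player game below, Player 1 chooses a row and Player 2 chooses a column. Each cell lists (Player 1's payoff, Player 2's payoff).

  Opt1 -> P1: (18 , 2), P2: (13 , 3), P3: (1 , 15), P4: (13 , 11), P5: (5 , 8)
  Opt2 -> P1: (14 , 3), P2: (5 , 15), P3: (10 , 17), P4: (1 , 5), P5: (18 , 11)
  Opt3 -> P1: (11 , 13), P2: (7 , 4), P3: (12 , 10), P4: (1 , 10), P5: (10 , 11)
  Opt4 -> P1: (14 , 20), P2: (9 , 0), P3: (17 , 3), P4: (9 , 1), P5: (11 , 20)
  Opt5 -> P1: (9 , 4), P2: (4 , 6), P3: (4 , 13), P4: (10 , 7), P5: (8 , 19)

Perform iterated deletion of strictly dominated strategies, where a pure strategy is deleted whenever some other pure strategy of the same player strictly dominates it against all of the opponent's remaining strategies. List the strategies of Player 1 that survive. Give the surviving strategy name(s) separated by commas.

Opt1, Opt2, Opt4

Player 1's strategy Opt3 is strictly dominated by Opt4 (P1: 14>11, P2: 9>7, P3: 17>12, P4: 9>1, P5: 11>10) and is removed.
Column P2 is eliminated: P3 beats it against every remaining row (Opt1: 15>3, Opt2: 17>15, Opt4: 3>0, Opt5: 13>6).
Player 2's strategy P4 is strictly dominated by P3 (Opt1: 15>11, Opt2: 17>5, Opt4: 3>1, Opt5: 13>7) and is removed.
Row Opt5 is eliminated: Opt2 beats it against every remaining column (P1: 14>9, P3: 10>4, P5: 18>8).
Among the remaining strategies, none is strictly dominated by another pure strategy of the same player, so the elimination stops.
Surviving strategies — Player 1: {Opt1, Opt2, Opt4}; Player 2: {P1, P3, P5}.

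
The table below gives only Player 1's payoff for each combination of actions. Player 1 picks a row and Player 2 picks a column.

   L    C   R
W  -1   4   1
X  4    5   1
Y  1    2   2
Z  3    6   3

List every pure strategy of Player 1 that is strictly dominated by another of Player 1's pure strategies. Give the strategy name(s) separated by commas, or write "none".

W: dominated, since Z does at least as well everywhere (L: 3>-1, C: 6>4, R: 3>1).
X: no other strategy beats it everywhere (W at L (4>-1); Y at L (4>1); Z at L (4>3)).
Z strictly dominates Y — L: 3>1, C: 6>2, R: 3>2.
Nothing dominates Z: W at L (3>-1); X at C (6>5); Y at L (3>1).

W, Y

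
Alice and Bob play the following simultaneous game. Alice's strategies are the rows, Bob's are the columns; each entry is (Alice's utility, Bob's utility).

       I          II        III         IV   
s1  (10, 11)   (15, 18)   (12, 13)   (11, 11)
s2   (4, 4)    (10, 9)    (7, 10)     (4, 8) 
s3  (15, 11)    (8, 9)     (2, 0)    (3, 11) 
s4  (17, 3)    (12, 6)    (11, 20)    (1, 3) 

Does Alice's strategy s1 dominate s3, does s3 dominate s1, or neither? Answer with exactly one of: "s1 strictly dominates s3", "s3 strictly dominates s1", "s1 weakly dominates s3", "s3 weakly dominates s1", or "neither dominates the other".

s1's payoffs vs s3's, by Bob's action — I: 10<15, II: 15>8, III: 12>2, IV: 11>3.
s1 does better at II, III, IV but worse at I; neither strategy dominates the other.

neither dominates the other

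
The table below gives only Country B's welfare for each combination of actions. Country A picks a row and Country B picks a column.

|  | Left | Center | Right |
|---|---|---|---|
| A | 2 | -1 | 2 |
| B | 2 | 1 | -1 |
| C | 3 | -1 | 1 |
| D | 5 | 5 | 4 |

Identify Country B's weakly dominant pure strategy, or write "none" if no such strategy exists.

Left

Left vs Center: A: 2>-1, B: 2>1, C: 3>-1, D: 5=5.
Left vs Right: A: 2=2, B: 2>-1, C: 3>1, D: 5>4.
Left is at least as good as every other strategy against every opponent action, so it is weakly dominant.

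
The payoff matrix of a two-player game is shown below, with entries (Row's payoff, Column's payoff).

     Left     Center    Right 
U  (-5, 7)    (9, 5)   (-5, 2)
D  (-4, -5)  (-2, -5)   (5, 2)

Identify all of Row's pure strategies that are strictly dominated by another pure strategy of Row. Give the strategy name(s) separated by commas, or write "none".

Nothing dominates U: D at Center (9>-2).
D is not dominated — it holds its own against U at Left (-4>-5).

none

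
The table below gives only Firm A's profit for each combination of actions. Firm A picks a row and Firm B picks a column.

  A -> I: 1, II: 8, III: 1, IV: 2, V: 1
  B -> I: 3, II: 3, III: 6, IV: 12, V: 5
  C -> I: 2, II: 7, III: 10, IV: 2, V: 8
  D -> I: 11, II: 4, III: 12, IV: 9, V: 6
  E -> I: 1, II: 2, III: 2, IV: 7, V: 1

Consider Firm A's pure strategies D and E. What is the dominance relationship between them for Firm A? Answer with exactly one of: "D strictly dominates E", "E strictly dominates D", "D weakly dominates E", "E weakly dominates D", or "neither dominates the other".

Compare D to E across every action of Firm B: I: 11>1, II: 4>2, III: 12>2, IV: 9>7, V: 6>1.
Every comparison favours D, so D strictly dominates E.

D strictly dominates E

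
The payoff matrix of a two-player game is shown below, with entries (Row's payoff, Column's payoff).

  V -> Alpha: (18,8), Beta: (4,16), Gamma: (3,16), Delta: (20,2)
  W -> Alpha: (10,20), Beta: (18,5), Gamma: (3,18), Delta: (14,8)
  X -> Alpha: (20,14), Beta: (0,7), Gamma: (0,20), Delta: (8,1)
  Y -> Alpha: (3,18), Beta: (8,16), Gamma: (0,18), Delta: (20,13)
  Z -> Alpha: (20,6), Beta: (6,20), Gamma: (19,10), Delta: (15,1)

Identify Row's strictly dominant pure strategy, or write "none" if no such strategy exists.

none

V fails to dominate W at Beta (4<18).
W fails to dominate V at Alpha (10<18).
X fails to dominate V at Beta (0<4).
Y fails to dominate V at Alpha (3<18).
Z fails to dominate V at Delta (15<20).
No single strategy dominates all the others.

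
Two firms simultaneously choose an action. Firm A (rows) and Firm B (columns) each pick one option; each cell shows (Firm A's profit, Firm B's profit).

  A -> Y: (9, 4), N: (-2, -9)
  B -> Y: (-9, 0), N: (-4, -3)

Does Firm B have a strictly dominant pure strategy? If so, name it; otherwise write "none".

Y vs N: A: 4>-9, B: 0>-3.
Y strictly beats every other strategy against every opponent action, so it is strictly dominant.

Y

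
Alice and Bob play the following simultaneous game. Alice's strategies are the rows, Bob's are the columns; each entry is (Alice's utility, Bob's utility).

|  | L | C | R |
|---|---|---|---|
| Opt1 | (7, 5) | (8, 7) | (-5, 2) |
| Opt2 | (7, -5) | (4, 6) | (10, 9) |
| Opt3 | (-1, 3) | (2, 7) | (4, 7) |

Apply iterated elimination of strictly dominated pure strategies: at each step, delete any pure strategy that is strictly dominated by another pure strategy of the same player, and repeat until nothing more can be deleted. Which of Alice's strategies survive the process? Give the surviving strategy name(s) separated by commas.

Alice's strategy Opt3 is strictly dominated by Opt2 (L: 7>-1, C: 4>2, R: 10>4) and is removed.
Column L is eliminated: C beats it against every remaining row (Opt1: 7>5, Opt2: 6>-5).
Among the remaining strategies, none is strictly dominated by another pure strategy of the same player, so the elimination stops.
Surviving strategies — Alice: {Opt1, Opt2}; Bob: {C, R}.

Opt1, Opt2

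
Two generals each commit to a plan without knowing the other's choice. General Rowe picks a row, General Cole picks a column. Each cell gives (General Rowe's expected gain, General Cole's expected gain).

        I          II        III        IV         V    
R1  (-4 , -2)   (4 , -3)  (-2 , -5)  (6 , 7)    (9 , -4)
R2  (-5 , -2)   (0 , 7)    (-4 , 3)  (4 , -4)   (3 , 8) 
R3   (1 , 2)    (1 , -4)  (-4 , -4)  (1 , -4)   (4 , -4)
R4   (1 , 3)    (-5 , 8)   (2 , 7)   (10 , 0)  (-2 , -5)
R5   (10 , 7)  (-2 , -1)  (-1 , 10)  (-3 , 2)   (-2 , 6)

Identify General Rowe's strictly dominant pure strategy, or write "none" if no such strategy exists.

R1 fails to dominate R3 at I (-4<1).
R2 fails to dominate R1 at I (-5<-4).
R3 fails to dominate R1 at II (1<4).
R4 fails to dominate R1 at II (-5<4).
R5 fails to dominate R1 at II (-2<4).
No single strategy dominates all the others.

none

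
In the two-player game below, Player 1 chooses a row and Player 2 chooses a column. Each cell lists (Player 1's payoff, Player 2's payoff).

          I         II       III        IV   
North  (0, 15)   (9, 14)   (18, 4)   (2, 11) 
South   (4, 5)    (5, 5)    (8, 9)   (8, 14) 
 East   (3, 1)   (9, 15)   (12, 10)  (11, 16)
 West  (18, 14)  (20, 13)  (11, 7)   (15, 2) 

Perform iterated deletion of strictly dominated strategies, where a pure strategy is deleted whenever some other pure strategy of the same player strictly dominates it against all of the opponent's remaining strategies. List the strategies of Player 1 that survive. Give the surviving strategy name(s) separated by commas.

Player 1's strategy South is strictly dominated by West (I: 18>4, II: 20>5, III: 11>8, IV: 15>8) and is removed.
Player 2's strategy III is strictly dominated by II (North: 14>4, East: 15>10, West: 13>7) and is removed.
Player 1's strategy North is strictly dominated by West (I: 18>0, II: 20>9, IV: 15>2) and is removed.
Row East is eliminated: West beats it against every remaining column (I: 18>3, II: 20>9, IV: 15>11).
For Player 2, I strictly dominates II on the remaining rows (West: 14>13); eliminate II.
For Player 2, I strictly dominates IV on the remaining rows (West: 14>2); eliminate IV.
Among the remaining strategies, none is strictly dominated by another pure strategy of the same player, so the elimination stops.
Surviving strategies — Player 1: {West}; Player 2: {I}.

West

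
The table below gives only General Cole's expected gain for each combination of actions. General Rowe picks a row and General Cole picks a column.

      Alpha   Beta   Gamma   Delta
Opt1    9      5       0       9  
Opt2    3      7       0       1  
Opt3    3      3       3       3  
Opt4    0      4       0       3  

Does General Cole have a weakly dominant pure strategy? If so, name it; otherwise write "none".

none

Alpha fails to dominate Beta at Opt2 (3<7).
Beta fails to dominate Alpha at Opt1 (5<9).
Gamma fails to dominate Alpha at Opt1 (0<9).
Delta fails to dominate Alpha at Opt2 (1<3).
No single strategy dominates all the others.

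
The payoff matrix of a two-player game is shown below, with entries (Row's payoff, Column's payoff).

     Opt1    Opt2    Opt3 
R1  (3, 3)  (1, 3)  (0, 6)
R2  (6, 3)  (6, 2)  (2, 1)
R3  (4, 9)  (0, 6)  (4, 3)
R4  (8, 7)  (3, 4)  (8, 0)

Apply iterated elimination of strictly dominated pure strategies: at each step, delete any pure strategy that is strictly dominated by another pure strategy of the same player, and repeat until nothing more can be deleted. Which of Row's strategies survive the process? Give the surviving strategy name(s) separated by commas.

R4

For Row, R2 strictly dominates R1 on the remaining columns (Opt1: 6>3, Opt2: 6>1, Opt3: 2>0); eliminate R1.
Row's strategy R3 is strictly dominated by R4 (Opt1: 8>4, Opt2: 3>0, Opt3: 8>4) and is removed.
For Column, Opt1 strictly dominates Opt2 on the remaining rows (R2: 3>2, R4: 7>4); eliminate Opt2.
For Row, R4 strictly dominates R2 on the remaining columns (Opt1: 8>6, Opt3: 8>2); eliminate R2.
Column's strategy Opt3 is strictly dominated by Opt1 (R4: 7>0) and is removed.
Among the remaining strategies, none is strictly dominated by another pure strategy of the same player, so the elimination stops.
Surviving strategies — Row: {R4}; Column: {Opt1}.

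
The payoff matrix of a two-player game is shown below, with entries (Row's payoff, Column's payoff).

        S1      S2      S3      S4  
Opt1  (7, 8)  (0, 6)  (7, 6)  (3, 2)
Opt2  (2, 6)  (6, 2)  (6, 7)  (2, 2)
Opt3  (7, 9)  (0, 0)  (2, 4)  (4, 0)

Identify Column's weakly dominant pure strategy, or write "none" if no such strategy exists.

S1 fails to dominate S3 at Opt2 (6<7).
S2 fails to dominate S1 at Opt1 (6<8).
S3 fails to dominate S1 at Opt1 (6<8).
S4 fails to dominate S1 at Opt1 (2<8).
No single strategy dominates all the others.

none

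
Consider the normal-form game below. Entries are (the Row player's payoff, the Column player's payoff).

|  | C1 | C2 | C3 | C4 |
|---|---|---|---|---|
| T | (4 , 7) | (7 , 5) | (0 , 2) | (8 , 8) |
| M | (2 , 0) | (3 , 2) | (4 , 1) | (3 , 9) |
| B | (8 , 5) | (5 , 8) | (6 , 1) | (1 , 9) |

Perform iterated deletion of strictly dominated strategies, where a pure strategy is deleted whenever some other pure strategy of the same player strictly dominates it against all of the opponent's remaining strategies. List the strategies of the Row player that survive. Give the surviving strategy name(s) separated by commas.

T

The Column player's strategy C1 is strictly dominated by C4 (T: 8>7, M: 9>0, B: 9>5) and is removed.
The Column player's strategy C2 is strictly dominated by C4 (T: 8>5, M: 9>2, B: 9>8) and is removed.
Column C3 is eliminated: C4 beats it against every remaining row (T: 8>2, M: 9>1, B: 9>1).
Row M is eliminated: T beats it against every remaining column (C4: 8>3).
Row B is eliminated: T beats it against every remaining column (C4: 8>1).
Among the remaining strategies, none is strictly dominated by another pure strategy of the same player, so the elimination stops.
Surviving strategies — the Row player: {T}; the Column player: {C4}.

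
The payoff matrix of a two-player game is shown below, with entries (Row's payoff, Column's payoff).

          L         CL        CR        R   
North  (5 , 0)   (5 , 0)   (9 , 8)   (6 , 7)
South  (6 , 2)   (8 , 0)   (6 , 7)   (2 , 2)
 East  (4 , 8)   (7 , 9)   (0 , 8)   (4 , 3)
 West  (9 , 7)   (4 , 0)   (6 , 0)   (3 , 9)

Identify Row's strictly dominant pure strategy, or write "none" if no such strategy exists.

North fails to dominate South at L (5<6).
South fails to dominate North at CR (6<9).
East fails to dominate North at L (4<5).
West fails to dominate North at CL (4<5).
No single strategy dominates all the others.

none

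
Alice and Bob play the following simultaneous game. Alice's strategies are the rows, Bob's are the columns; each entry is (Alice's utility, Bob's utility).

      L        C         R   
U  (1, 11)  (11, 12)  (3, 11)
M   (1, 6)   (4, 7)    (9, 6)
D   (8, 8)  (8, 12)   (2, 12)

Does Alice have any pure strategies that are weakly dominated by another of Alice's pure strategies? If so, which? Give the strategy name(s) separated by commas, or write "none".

U is not dominated — it holds its own against M at C (11>4); D at C (11>8).
M: no other strategy beats it everywhere (U at R (9>3); D at R (9>2)).
D: no other strategy beats it everywhere (U at L (8>1); M at L (8>1)).

none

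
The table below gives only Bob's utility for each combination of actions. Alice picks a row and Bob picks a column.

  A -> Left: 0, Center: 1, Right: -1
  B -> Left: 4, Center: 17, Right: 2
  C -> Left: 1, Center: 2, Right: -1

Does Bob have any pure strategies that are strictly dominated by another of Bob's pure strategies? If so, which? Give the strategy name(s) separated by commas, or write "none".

Left, Right

Left: dominated, since Center does at least as well everywhere (A: 1>0, B: 17>4, C: 2>1).
Center is not dominated — it holds its own against Left at A (1>0); Right at A (1>-1).
Right is strictly dominated by Left (A: 0>-1, B: 4>2, C: 1>-1).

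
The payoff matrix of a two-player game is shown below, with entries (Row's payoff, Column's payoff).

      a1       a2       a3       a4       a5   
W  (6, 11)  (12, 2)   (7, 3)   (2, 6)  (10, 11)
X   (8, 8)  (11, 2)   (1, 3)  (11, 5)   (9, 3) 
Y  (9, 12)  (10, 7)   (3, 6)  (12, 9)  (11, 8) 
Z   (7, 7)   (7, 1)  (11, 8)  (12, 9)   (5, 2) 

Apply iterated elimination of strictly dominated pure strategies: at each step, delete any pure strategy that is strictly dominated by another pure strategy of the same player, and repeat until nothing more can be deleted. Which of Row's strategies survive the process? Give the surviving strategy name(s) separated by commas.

Column a2 is eliminated: a1 beats it against every remaining row (W: 11>2, X: 8>2, Y: 12>7, Z: 7>1).
Row X is eliminated: Y beats it against every remaining column (a1: 9>8, a3: 3>1, a4: 12>11, a5: 11>9).
Column a3 is eliminated: a4 beats it against every remaining row (W: 6>3, Y: 9>6, Z: 9>8).
Row W is eliminated: Y beats it against every remaining column (a1: 9>6, a4: 12>2, a5: 11>10).
Column a5 is eliminated: a1 beats it against every remaining row (Y: 12>8, Z: 7>2).
Among the remaining strategies, none is strictly dominated by another pure strategy of the same player, so the elimination stops.
Surviving strategies — Row: {Y, Z}; Column: {a1, a4}.

Y, Z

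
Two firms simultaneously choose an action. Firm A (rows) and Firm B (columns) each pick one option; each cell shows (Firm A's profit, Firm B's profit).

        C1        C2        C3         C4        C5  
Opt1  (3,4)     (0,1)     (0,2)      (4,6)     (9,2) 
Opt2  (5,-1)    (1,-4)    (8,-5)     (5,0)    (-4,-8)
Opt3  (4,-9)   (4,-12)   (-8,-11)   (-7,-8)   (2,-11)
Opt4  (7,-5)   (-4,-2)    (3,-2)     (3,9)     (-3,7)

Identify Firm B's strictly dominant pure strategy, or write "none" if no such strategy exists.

C4

C4 vs C1: Opt1: 6>4, Opt2: 0>-1, Opt3: -8>-9, Opt4: 9>-5.
C4 vs C2: Opt1: 6>1, Opt2: 0>-4, Opt3: -8>-12, Opt4: 9>-2.
C4 vs C3: Opt1: 6>2, Opt2: 0>-5, Opt3: -8>-11, Opt4: 9>-2.
C4 vs C5: Opt1: 6>2, Opt2: 0>-8, Opt3: -8>-11, Opt4: 9>7.
C4 strictly beats every other strategy against every opponent action, so it is strictly dominant.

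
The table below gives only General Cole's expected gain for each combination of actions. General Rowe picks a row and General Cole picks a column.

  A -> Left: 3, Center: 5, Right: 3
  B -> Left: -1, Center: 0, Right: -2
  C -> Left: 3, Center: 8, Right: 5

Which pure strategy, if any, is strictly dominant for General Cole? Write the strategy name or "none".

Center vs Left: A: 5>3, B: 0>-1, C: 8>3.
Center vs Right: A: 5>3, B: 0>-2, C: 8>5.
Center strictly beats every other strategy against every opponent action, so it is strictly dominant.

Center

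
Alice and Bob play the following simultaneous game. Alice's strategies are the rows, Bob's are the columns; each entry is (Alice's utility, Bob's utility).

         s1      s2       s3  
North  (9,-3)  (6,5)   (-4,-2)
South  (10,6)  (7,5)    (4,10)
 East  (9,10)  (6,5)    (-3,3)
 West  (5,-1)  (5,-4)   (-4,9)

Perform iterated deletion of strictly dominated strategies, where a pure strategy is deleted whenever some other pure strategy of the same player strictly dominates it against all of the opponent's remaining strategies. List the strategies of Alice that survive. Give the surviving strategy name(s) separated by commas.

Alice's strategy North is strictly dominated by South (s1: 10>9, s2: 7>6, s3: 4>-4) and is removed.
For Alice, South strictly dominates East on the remaining columns (s1: 10>9, s2: 7>6, s3: 4>-3); eliminate East.
For Alice, South strictly dominates West on the remaining columns (s1: 10>5, s2: 7>5, s3: 4>-4); eliminate West.
Bob's strategy s1 is strictly dominated by s3 (South: 10>6) and is removed.
Column s2 is eliminated: s3 beats it against every remaining row (South: 10>5).
Among the remaining strategies, none is strictly dominated by another pure strategy of the same player, so the elimination stops.
Surviving strategies — Alice: {South}; Bob: {s3}.

South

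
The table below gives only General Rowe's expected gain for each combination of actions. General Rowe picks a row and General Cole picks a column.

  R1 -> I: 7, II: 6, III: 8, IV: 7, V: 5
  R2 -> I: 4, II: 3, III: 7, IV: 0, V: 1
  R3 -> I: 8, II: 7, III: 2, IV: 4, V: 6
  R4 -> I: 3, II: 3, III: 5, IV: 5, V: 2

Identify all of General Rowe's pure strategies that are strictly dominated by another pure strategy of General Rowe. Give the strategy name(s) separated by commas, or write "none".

R2, R4

R1 is not dominated — it holds its own against R2 at I (7>4); R3 at III (8>2); R4 at I (7>3).
R1 strictly dominates R2 — I: 7>4, II: 6>3, III: 8>7, IV: 7>0, V: 5>1.
R3: no other strategy beats it everywhere (R1 at I (8>7); R2 at I (8>4); R4 at I (8>3)).
R4 is strictly dominated by R1 (I: 7>3, II: 6>3, III: 8>5, IV: 7>5, V: 5>2).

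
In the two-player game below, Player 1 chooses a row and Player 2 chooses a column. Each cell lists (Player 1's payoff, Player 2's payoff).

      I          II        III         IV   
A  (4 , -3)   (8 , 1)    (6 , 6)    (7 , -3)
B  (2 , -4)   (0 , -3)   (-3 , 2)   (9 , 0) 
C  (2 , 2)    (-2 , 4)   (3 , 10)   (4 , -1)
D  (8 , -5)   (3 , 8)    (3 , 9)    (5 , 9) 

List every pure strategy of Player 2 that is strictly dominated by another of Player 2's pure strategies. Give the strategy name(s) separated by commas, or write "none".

II strictly dominates I — A: 1>-3, B: -3>-4, C: 4>2, D: 8>-5.
II: dominated, since III does at least as well everywhere (A: 6>1, B: 2>-3, C: 10>4, D: 9>8).
Nothing dominates III: I at A (6>-3); II at A (6>1); IV at A (6>-3).
IV: no other strategy beats it everywhere (I at A (-3=-3); II at B (0>-3); III at D (9=9)).

I, II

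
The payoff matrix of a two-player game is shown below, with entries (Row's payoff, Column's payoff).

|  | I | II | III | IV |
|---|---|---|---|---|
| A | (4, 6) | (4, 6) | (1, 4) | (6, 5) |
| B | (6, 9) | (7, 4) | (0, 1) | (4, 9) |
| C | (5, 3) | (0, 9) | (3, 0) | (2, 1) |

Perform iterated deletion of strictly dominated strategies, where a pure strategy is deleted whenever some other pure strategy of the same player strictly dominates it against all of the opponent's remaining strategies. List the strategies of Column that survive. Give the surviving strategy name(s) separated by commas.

I, II, IV

For Column, I strictly dominates III on the remaining rows (A: 6>4, B: 9>1, C: 3>0); eliminate III.
Row C is eliminated: B beats it against every remaining column (I: 6>5, II: 7>0, IV: 4>2).
Among the remaining strategies, none is strictly dominated by another pure strategy of the same player, so the elimination stops.
Surviving strategies — Row: {A, B}; Column: {I, II, IV}.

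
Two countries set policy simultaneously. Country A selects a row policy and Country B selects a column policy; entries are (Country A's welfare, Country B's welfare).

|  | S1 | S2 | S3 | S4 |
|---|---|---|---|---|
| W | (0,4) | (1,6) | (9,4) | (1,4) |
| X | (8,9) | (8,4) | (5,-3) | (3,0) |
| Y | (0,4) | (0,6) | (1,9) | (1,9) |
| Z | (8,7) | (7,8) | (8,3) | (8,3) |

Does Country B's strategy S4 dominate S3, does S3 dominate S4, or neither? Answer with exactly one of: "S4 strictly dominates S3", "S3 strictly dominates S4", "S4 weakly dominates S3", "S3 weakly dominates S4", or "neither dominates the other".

Compare S4 to S3 across each choice by Country A: W: 4=4, X: 0>-3, Y: 9=9, Z: 3=3.
S4 is at least as good everywhere and strictly better somewhere (tied only at W, Y, Z), so S4 weakly but not strictly dominates S3.

S4 weakly dominates S3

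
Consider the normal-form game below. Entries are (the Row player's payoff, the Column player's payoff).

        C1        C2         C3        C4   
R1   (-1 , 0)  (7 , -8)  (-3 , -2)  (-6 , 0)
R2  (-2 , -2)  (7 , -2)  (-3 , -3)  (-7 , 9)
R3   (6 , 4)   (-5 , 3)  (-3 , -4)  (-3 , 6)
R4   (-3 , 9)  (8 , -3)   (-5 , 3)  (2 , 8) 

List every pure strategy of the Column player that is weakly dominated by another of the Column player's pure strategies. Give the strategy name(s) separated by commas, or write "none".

Nothing dominates C1: C2 at R1 (0>-8); C3 at R1 (0>-2); C4 at R4 (9>8).
C2: dominated, since C1 does at least as well everywhere (R1: 0>-8, R2: -2=-2, R3: 4>3, R4: 9>-3).
C3 is weakly dominated by C1 (R1: 0>-2, R2: -2>-3, R3: 4>-4, R4: 9>3).
C4: no other strategy beats it everywhere (C1 at R2 (9>-2); C2 at R1 (0>-8); C3 at R1 (0>-2)).

C2, C3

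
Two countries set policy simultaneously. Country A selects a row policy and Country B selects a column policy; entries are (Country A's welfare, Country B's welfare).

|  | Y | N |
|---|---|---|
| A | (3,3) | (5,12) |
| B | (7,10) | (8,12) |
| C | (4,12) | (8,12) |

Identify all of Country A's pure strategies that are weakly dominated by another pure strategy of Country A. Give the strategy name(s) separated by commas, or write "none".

A: dominated, since B does at least as well everywhere (Y: 7>3, N: 8>5).
B: no other strategy beats it everywhere (A at Y (7>3); C at Y (7>4)).
C: dominated, since B does at least as well everywhere (Y: 7>4, N: 8=8).

A, C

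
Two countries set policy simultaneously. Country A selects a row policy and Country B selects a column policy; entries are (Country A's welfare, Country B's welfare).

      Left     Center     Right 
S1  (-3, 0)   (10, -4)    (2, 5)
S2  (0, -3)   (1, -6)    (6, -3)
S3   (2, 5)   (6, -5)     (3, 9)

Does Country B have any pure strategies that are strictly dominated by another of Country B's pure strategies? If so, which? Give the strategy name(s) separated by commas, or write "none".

Left: no other strategy beats it everywhere (Center at S1 (0>-4); Right at S2 (-3=-3)).
Center is strictly dominated by Left (S1: 0>-4, S2: -3>-6, S3: 5>-5).
Right: no other strategy beats it everywhere (Left at S1 (5>0); Center at S1 (5>-4)).

Center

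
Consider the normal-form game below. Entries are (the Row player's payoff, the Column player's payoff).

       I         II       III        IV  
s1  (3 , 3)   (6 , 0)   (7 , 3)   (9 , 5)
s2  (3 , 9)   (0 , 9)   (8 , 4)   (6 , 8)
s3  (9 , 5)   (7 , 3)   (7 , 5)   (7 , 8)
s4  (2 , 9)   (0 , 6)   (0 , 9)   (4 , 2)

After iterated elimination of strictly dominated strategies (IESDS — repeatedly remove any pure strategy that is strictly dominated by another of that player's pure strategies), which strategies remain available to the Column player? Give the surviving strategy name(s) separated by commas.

The Row player's strategy s4 is strictly dominated by s1 (I: 3>2, II: 6>0, III: 7>0, IV: 9>4) and is removed.
The Column player's strategy III is strictly dominated by IV (s1: 5>3, s2: 8>4, s3: 8>5) and is removed.
For the Row player, s3 strictly dominates s2 on the remaining columns (I: 9>3, II: 7>0, IV: 7>6); eliminate s2.
The Column player's strategy I is strictly dominated by IV (s1: 5>3, s3: 8>5) and is removed.
For the Column player, IV strictly dominates II on the remaining rows (s1: 5>0, s3: 8>3); eliminate II.
For the Row player, s1 strictly dominates s3 on the remaining columns (IV: 9>7); eliminate s3.
Among the remaining strategies, none is strictly dominated by another pure strategy of the same player, so the elimination stops.
Surviving strategies — the Row player: {s1}; the Column player: {IV}.

IV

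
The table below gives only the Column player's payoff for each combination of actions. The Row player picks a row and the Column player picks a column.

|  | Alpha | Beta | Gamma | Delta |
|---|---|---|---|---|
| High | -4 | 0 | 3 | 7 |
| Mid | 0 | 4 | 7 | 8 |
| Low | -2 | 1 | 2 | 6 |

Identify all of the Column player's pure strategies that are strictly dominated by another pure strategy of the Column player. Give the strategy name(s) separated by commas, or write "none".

Alpha, Beta, Gamma

Beta strictly dominates Alpha — High: 0>-4, Mid: 4>0, Low: 1>-2.
Gamma strictly dominates Beta — High: 3>0, Mid: 7>4, Low: 2>1.
Gamma is strictly dominated by Delta (High: 7>3, Mid: 8>7, Low: 6>2).
Nothing dominates Delta: Alpha at High (7>-4); Beta at High (7>0); Gamma at High (7>3).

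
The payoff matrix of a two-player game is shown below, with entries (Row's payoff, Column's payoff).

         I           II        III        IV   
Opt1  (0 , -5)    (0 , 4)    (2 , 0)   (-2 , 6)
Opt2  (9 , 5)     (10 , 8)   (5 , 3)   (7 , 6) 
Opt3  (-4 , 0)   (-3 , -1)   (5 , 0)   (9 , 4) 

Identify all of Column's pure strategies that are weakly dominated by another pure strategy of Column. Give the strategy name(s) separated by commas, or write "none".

IV weakly dominates I — Opt1: 6>-5, Opt2: 6>5, Opt3: 4>0.
II: no other strategy beats it everywhere (I at Opt1 (4>-5); III at Opt1 (4>0); IV at Opt2 (8>6)).
III is weakly dominated by IV (Opt1: 6>0, Opt2: 6>3, Opt3: 4>0).
IV: no other strategy beats it everywhere (I at Opt1 (6>-5); II at Opt1 (6>4); III at Opt1 (6>0)).

I, III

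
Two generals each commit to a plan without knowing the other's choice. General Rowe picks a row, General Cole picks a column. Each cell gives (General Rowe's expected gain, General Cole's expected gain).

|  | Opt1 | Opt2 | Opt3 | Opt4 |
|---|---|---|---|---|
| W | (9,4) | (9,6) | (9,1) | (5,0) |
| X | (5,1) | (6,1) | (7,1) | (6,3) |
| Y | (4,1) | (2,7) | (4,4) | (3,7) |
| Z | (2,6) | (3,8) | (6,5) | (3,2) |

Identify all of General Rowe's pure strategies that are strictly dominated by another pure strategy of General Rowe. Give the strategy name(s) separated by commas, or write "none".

Y, Z

Nothing dominates W: X at Opt1 (9>5); Y at Opt1 (9>4); Z at Opt1 (9>2).
Nothing dominates X: W at Opt4 (6>5); Y at Opt1 (5>4); Z at Opt1 (5>2).
Y is strictly dominated by W (Opt1: 9>4, Opt2: 9>2, Opt3: 9>4, Opt4: 5>3).
Z is strictly dominated by W (Opt1: 9>2, Opt2: 9>3, Opt3: 9>6, Opt4: 5>3).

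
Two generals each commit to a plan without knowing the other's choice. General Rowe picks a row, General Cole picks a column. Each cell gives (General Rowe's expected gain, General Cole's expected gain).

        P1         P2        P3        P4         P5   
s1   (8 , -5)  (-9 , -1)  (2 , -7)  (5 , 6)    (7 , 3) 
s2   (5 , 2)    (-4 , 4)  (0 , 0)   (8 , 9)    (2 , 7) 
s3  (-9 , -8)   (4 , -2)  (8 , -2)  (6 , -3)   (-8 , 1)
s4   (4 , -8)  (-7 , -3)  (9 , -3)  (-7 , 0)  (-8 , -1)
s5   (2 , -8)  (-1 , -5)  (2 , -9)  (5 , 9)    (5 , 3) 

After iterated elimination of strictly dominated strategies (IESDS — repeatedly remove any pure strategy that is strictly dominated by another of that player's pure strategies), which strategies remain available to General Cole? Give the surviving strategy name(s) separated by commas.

For General Cole, P2 strictly dominates P1 on the remaining rows (s1: -1>-5, s2: 4>2, s3: -2>-8, s4: -3>-8, s5: -5>-8); eliminate P1.
Column P2 is eliminated: P5 beats it against every remaining row (s1: 3>-1, s2: 7>4, s3: 1>-2, s4: -1>-3, s5: 3>-5).
Column P3 is eliminated: P5 beats it against every remaining row (s1: 3>-7, s2: 7>0, s3: 1>-2, s4: -1>-3, s5: 3>-9).
General Rowe's strategy s3 is strictly dominated by s2 (P4: 8>6, P5: 2>-8) and is removed.
Row s4 is eliminated: s1 beats it against every remaining column (P4: 5>-7, P5: 7>-8).
General Cole's strategy P5 is strictly dominated by P4 (s1: 6>3, s2: 9>7, s5: 9>3) and is removed.
Row s1 is eliminated: s2 beats it against every remaining column (P4: 8>5).
General Rowe's strategy s5 is strictly dominated by s2 (P4: 8>5) and is removed.
Among the remaining strategies, none is strictly dominated by another pure strategy of the same player, so the elimination stops.
Surviving strategies — General Rowe: {s2}; General Cole: {P4}.

P4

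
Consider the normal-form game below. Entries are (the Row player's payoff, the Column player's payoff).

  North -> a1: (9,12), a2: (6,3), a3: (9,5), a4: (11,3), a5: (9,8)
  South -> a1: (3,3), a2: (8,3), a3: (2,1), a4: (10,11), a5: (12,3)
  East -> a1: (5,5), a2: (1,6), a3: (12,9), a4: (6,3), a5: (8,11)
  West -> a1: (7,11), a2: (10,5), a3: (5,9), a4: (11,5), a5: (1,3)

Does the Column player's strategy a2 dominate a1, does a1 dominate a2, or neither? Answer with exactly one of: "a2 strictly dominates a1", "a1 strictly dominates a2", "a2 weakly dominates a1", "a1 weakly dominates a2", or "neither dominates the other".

Compare a2 to a1 across each opponent action: North: 3<12, South: 3=3, East: 6>5, West: 5<11.
a2 does better at East but worse at North, West; neither strategy dominates the other.

neither dominates the other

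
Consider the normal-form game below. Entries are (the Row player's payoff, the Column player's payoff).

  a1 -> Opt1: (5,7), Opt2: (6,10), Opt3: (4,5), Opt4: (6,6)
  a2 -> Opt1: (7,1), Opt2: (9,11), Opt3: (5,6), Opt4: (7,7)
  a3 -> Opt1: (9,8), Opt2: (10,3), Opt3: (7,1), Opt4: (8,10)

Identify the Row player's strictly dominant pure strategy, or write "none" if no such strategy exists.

a3 vs a1: Opt1: 9>5, Opt2: 10>6, Opt3: 7>4, Opt4: 8>6.
a3 vs a2: Opt1: 9>7, Opt2: 10>9, Opt3: 7>5, Opt4: 8>7.
a3 strictly beats every other strategy against every opponent action, so it is strictly dominant.

a3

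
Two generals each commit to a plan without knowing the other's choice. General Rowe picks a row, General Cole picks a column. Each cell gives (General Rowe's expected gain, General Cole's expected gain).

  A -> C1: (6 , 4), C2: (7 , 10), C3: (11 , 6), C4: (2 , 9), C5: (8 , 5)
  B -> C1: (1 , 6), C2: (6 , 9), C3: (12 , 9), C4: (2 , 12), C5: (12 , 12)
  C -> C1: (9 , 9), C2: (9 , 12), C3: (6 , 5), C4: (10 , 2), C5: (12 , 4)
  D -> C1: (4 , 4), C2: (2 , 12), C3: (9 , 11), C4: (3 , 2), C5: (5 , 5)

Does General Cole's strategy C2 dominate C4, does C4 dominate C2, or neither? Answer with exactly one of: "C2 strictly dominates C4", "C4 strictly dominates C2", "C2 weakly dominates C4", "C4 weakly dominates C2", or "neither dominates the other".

neither dominates the other

Compare C2 to C4 across each opponent action: A: 10>9, B: 9<12, C: 12>2, D: 12>2.
C2 does better at A, C, D but worse at B; neither strategy dominates the other.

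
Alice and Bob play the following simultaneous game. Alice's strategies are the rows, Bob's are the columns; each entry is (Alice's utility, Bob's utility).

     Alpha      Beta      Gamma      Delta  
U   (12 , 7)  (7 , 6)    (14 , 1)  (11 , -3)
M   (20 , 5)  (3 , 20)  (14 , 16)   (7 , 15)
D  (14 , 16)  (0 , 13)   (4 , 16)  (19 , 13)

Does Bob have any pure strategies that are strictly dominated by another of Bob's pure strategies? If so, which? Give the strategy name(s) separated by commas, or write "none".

Alpha: no other strategy beats it everywhere (Beta at U (7>6); Gamma at U (7>1); Delta at U (7>-3)).
Beta is not dominated — it holds its own against Alpha at M (20>5); Gamma at U (6>1); Delta at U (6>-3).
Gamma is not dominated — it holds its own against Alpha at M (16>5); Beta at D (16>13); Delta at U (1>-3).
Gamma strictly dominates Delta — U: 1>-3, M: 16>15, D: 16>13.

Delta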